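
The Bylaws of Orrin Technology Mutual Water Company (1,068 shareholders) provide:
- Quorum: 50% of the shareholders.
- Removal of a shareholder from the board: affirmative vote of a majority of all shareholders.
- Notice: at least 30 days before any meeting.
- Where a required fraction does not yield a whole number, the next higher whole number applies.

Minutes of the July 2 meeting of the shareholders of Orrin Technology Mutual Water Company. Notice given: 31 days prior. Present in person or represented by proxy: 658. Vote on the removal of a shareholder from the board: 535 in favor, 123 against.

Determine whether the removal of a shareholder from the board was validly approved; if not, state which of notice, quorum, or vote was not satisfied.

Valid — all requirements satisfied.

Notice: 31 days given; 30 required. Satisfied.
Quorum: 50% of 1,068 = 534; 658 present. Satisfied.
Vote: requires a majority of all shareholders (1,068); a majority of 1068 is 535, so 535 needed; 535 in favor. Satisfied.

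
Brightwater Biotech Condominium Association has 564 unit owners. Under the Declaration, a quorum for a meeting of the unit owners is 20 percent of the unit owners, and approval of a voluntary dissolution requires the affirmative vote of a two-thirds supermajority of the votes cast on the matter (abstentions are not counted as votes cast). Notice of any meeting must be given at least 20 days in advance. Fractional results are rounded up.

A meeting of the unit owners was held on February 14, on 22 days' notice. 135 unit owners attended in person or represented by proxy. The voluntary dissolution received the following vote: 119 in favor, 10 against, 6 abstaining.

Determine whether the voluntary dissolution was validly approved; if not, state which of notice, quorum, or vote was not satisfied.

Valid — all requirements satisfied.

Notice: 22 days given; 20 required. Satisfied.
Quorum: 20% of 564 = 112.80, rounded up to 113; 135 present. Satisfied.
Vote: requires two-thirds of the votes cast (135 − 6 abstaining = 129); 2/3 of 129 = 86, so 86 needed; 119 in favor. Satisfied.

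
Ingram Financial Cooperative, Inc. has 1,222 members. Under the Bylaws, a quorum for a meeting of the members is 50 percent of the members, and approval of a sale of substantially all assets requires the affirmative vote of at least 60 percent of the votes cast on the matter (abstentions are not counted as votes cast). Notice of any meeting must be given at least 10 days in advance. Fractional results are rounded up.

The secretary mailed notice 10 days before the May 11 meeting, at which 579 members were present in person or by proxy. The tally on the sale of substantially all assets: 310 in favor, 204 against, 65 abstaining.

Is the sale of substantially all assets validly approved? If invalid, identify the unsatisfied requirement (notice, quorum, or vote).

Invalid — quorum requirement not satisfied.

Notice: 10 days given; 10 required. Satisfied.
Quorum: 50% of 1,222 = 611; 579 present. Not satisfied.
Vote: requires three-fifths of the votes cast (579 − 65 abstaining = 514); 3/5 of 514 = 308.40, rounded up to 309, so 309 needed; 310 in favor. Satisfied.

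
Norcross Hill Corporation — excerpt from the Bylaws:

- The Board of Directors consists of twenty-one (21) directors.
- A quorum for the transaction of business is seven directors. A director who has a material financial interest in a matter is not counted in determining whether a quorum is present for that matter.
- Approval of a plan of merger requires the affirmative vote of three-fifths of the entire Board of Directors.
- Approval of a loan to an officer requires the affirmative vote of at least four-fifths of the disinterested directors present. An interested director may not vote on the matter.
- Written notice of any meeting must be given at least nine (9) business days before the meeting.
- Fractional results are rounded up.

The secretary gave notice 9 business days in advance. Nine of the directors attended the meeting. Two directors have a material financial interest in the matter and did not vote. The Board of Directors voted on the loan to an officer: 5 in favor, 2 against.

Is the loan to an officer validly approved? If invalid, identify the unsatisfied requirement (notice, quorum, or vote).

Invalid — vote requirement not satisfied.

Notice: 9 business days given; 9 required (9 ≥ 9). Satisfied.
Quorum: 9 present, but the 2 interested directors do not count, leaving 7. Quorum is 7. Satisfied.
Vote: the loan to an officer requires four-fifths of the disinterested directors present (9 − 2 = 7). 4/5 of 7 = 5.60, rounded up to 6, so 6 affirmative votes are needed; 5 voted in favor. Not satisfied.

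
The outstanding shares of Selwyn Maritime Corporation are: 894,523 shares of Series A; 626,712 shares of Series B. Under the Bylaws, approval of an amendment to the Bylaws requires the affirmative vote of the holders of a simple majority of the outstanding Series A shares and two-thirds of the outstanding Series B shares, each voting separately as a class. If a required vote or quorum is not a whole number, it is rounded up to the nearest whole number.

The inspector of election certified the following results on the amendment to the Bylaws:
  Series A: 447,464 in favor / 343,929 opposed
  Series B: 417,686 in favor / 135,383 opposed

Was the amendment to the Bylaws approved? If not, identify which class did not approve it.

Not approved — the Series B shares did not give the required vote.

Series A: a majority of 894523 is 447262; 447,262 required, 447,464 in favor — approved.
Series B: 2/3 of 626712 = 417808; 417,808 required, 417,686 in favor — not approved.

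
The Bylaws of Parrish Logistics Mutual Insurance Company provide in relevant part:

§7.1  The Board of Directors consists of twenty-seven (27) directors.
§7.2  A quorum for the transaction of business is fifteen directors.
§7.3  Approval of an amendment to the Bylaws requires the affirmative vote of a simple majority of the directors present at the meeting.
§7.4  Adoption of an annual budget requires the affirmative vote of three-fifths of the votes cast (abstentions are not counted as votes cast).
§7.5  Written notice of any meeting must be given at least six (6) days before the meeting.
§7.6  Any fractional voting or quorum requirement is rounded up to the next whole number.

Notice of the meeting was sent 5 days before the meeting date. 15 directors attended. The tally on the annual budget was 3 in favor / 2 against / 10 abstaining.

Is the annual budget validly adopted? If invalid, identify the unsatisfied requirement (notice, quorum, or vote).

Invalid — notice requirement not satisfied.

Notice: 5 days given; 6 required (5 < 6). Not satisfied.
Quorum: 15 present; quorum is 15. Satisfied.
Vote: the annual budget requires three-fifths of the votes cast (15 present − 10 abstaining = 5). 3/5 of 5 = 3, so 3 affirmative votes are needed; 3 voted in favor. Satisfied.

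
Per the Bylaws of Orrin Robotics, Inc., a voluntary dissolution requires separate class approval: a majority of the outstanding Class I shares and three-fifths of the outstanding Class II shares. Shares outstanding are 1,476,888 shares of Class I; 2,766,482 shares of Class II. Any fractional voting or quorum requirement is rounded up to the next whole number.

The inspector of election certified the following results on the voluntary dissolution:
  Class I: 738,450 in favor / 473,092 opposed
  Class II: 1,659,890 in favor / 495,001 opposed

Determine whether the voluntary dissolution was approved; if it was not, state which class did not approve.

Class I: a majority of 1476888 is 738445; 738,445 required, 738,450 in favor — approved.
Class II: 3/5 of 2766482 = 1659889.20, rounded up to 1659890; 1,659,890 required, 1,659,890 in favor — approved.

Approved — every class gave the required vote.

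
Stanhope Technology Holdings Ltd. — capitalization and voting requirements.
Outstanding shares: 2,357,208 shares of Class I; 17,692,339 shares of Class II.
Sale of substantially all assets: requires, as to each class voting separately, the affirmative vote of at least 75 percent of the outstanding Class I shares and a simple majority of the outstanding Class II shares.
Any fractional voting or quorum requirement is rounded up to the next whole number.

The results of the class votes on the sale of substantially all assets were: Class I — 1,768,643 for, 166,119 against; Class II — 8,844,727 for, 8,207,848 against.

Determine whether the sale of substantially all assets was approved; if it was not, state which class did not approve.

Not approved — the Class II shares did not give the required vote.

Class I: 3/4 of 2357208 = 1767906; 1,767,906 required, 1,768,643 in favor — approved.
Class II: a majority of 17692339 is 8846170; 8,846,170 required, 8,844,727 in favor — not approved.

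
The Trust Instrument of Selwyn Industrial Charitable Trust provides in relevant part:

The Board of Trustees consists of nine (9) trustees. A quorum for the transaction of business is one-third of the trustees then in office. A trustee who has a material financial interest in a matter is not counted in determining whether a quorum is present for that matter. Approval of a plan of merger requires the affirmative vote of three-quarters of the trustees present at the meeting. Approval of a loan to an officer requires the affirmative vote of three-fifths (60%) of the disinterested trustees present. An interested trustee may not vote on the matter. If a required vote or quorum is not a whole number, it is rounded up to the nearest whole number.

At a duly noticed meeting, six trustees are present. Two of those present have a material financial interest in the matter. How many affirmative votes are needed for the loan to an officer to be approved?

The loan to an officer requires three-fifths of the disinterested trustees present (6 − 2 = 4).
3/5 of 4 = 2.40, rounded up to 3.

3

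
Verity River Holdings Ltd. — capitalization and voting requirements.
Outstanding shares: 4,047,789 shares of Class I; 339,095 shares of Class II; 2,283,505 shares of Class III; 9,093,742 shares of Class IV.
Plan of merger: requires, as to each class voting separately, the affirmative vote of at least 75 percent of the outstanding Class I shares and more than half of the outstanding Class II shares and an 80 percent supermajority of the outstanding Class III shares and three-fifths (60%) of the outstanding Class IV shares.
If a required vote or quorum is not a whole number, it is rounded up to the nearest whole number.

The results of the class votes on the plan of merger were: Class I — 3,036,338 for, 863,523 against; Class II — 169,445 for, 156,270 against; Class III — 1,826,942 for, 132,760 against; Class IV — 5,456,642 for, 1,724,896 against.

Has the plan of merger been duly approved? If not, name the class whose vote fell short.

Not approved — the Class II shares did not give the required vote.

Class I: 3/4 of 4047789 = 3035841.75, rounded up to 3035842; 3,035,842 required, 3,036,338 in favor — approved.
Class II: a majority of 339095 is 169548; 169,548 required, 169,445 in favor — not approved.
Class III: 4/5 of 2283505 = 1826804; 1,826,804 required, 1,826,942 in favor — approved.
Class IV: 3/5 of 9093742 = 5456245.20, rounded up to 5456246; 5,456,246 required, 5,456,642 in favor — approved.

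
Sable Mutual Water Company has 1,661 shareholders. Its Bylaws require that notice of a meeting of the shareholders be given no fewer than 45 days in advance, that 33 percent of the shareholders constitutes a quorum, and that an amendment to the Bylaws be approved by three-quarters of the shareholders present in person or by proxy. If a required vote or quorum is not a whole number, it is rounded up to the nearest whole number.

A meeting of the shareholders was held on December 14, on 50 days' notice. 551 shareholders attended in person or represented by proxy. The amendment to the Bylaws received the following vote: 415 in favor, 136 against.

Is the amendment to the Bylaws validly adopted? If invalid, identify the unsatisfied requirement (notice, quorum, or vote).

Notice: 50 days given; 45 required. Satisfied.
Quorum: 33% of 1,661 = 548.13, rounded up to 549; 551 present. Satisfied.
Vote: requires three-fourths of those present (551); 3/4 of 551 = 413.25, rounded up to 414, so 414 needed; 415 in favor. Satisfied.

Valid — all requirements satisfied.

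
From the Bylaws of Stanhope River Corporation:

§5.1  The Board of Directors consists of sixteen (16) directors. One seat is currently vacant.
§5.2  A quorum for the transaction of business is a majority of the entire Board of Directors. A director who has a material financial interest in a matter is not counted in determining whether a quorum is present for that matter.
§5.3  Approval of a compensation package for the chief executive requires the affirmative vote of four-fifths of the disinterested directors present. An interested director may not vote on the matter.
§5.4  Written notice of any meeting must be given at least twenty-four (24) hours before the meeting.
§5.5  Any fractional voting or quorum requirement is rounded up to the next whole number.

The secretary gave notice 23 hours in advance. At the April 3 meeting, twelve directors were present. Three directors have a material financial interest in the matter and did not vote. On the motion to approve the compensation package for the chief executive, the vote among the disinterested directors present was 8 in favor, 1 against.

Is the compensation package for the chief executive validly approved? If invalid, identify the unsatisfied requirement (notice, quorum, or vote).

Notice: 23 hours given; 24 required (23 < 24). Not satisfied.
Quorum: 12 present, but the 3 interested directors do not count, leaving 9. Quorum is 9. Satisfied.
Vote: the compensation package for the chief executive requires four-fifths of the disinterested directors present (12 − 3 = 9). 4/5 of 9 = 7.20, rounded up to 8, so 8 affirmative votes are needed; 8 voted in favor. Satisfied.

Invalid — notice requirement not satisfied.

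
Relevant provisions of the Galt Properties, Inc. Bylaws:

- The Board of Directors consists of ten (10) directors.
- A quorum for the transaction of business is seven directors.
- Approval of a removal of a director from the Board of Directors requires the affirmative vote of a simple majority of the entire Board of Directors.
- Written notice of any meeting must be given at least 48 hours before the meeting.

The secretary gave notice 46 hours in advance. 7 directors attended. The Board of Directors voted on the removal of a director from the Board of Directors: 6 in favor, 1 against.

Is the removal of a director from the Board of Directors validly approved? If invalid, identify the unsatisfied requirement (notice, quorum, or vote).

Invalid — notice requirement not satisfied.

Notice: 46 hours given; 48 required (46 < 48). Not satisfied.
Quorum: 7 present; quorum is 7. Satisfied.
Vote: the removal of a director from the Board of Directors requires a majority of the entire Board of Directors (10). A majority of 10 is 6, so 6 affirmative votes are needed; 6 voted in favor. Satisfied.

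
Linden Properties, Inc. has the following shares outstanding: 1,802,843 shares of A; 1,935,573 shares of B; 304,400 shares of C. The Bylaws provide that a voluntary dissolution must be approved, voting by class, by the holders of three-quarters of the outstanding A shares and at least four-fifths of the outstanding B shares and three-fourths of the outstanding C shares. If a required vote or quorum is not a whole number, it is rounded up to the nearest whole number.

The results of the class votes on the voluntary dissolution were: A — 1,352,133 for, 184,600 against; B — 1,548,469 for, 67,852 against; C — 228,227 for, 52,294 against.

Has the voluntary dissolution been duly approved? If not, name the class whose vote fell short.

Not approved — the C shares did not give the required vote.

A: 3/4 of 1802843 = 1352132.25, rounded up to 1352133; 1,352,133 required, 1,352,133 in favor — approved.
B: 4/5 of 1935573 = 1548458.40, rounded up to 1548459; 1,548,459 required, 1,548,469 in favor — approved.
C: 3/4 of 304400 = 228300; 228,300 required, 228,227 in favor — not approved.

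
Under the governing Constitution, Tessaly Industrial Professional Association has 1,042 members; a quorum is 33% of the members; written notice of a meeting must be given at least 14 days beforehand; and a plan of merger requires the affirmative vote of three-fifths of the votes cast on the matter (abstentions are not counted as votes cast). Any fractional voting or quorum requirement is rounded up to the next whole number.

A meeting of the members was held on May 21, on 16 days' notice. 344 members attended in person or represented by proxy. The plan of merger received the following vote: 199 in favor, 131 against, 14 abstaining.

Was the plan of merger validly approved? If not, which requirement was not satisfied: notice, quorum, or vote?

Notice: 16 days given; 14 required. Satisfied.
Quorum: 33% of 1,042 = 343.86, rounded up to 344; 344 present. Satisfied.
Vote: requires three-fifths of the votes cast (344 − 14 abstaining = 330); 3/5 of 330 = 198, so 198 needed; 199 in favor. Satisfied.

Valid — all requirements satisfied.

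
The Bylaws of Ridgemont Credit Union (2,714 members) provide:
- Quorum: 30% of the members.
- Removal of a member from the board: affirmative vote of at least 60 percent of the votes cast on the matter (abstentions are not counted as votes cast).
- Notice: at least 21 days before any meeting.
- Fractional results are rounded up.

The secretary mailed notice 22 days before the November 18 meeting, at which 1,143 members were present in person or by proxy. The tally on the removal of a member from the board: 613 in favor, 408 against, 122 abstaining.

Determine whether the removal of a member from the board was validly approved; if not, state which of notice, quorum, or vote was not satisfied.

Notice: 22 days given; 21 required. Satisfied.
Quorum: 30% of 2,714 = 814.20, rounded up to 815; 1,143 present. Satisfied.
Vote: requires three-fifths of the votes cast (1,143 − 122 abstaining = 1,021); 3/5 of 1021 = 612.60, rounded up to 613, so 613 needed; 613 in favor. Satisfied.

Valid — all requirements satisfied.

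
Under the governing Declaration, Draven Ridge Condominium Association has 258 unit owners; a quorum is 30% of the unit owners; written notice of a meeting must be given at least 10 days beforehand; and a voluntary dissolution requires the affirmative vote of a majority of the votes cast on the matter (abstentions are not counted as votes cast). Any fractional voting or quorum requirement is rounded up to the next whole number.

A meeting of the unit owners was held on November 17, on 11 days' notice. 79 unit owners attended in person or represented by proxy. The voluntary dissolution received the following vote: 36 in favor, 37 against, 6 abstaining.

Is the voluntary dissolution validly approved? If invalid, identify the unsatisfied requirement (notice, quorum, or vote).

Notice: 11 days given; 10 required. Satisfied.
Quorum: 30% of 258 = 77.40, rounded up to 78; 79 present. Satisfied.
Vote: requires a majority of the votes cast (79 − 6 abstaining = 73); a majority of 73 is 37, so 37 needed; 36 in favor. Not satisfied.

Invalid — vote requirement not satisfied.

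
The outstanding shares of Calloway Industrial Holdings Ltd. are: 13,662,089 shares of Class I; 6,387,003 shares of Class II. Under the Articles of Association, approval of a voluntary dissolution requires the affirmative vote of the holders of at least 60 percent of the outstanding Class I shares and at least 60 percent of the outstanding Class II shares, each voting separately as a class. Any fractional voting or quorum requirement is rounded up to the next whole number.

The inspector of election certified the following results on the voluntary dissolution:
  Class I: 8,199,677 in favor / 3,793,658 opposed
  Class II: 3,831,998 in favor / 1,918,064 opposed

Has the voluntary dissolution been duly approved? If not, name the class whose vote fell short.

Not approved — the Class II shares did not give the required vote.

Class I: 3/5 of 13662089 = 8197253.40, rounded up to 8197254; 8,197,254 required, 8,199,677 in favor — approved.
Class II: 3/5 of 6387003 = 3832201.80, rounded up to 3832202; 3,832,202 required, 3,831,998 in favor — not approved.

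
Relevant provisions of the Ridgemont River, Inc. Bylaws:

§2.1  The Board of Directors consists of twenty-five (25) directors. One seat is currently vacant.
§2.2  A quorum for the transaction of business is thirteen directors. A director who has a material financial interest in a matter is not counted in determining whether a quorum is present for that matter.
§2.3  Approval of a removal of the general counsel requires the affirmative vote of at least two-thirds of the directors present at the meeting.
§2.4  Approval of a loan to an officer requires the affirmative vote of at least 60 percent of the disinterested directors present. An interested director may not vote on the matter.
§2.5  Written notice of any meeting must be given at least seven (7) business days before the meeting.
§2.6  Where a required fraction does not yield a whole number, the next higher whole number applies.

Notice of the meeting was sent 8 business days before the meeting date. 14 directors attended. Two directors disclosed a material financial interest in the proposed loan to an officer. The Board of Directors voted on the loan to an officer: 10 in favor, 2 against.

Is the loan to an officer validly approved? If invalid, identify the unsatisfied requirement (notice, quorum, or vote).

Invalid — quorum requirement not satisfied.

Notice: 8 business days given; 7 required (8 ≥ 7). Satisfied.
Quorum: 14 present, but the 2 interested directors do not count, leaving 12. Quorum is 13. Not satisfied.
Vote: the loan to an officer requires three-fifths of the disinterested directors present (14 − 2 = 12). 3/5 of 12 = 7.20, rounded up to 8, so 8 affirmative votes are needed; 10 voted in favor. Satisfied. (Moot — without a quorum no business can be validly transacted.)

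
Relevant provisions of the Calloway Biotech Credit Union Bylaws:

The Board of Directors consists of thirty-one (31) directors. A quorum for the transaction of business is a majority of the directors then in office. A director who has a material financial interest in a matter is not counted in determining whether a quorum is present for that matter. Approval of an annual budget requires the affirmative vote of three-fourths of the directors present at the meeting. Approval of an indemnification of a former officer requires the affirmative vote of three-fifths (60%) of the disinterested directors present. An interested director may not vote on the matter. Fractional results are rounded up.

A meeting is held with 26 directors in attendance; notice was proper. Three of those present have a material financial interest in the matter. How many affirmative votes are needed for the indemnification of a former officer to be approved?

14

The indemnification of a former officer requires three-fifths of the disinterested directors present (26 − 3 = 23).
3/5 of 23 = 13.80, rounded up to 14.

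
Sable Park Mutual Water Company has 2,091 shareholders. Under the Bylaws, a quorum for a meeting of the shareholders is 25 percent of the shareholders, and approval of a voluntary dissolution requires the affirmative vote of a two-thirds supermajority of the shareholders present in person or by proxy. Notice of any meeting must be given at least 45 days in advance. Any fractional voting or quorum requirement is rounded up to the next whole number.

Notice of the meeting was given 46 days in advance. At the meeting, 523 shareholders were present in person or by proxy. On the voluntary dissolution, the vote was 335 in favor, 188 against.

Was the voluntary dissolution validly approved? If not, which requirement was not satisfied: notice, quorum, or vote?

Notice: 46 days given; 45 required. Satisfied.
Quorum: 25% of 2,091 = 522.75, rounded up to 523; 523 present. Satisfied.
Vote: requires two-thirds of those present (523); 2/3 of 523 = 348.67, rounded up to 349, so 349 needed; 335 in favor. Not satisfied.

Invalid — vote requirement not satisfied.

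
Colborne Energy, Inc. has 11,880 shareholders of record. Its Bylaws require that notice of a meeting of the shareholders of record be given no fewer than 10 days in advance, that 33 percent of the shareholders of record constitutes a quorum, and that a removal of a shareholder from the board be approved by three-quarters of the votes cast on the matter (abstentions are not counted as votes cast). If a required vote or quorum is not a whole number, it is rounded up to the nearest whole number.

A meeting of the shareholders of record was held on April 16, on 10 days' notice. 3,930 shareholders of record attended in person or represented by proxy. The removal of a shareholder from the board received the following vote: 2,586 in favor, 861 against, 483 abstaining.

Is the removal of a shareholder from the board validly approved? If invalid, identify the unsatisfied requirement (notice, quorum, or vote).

Notice: 10 days given; 10 required. Satisfied.
Quorum: 33% of 11,880 = 3,920.40, rounded up to 3,921; 3,930 present. Satisfied.
Vote: requires three-fourths of the votes cast (3,930 − 483 abstaining = 3,447); 3/4 of 3447 = 2585.25, rounded up to 2586, so 2,586 needed; 2,586 in favor. Satisfied.

Valid — all requirements satisfied.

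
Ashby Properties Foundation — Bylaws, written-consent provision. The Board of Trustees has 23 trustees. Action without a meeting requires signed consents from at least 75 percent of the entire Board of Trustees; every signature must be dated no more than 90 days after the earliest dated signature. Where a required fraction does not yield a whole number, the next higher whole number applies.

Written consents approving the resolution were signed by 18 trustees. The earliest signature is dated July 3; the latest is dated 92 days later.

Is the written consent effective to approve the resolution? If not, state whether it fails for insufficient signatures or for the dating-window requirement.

Not effective — dating-window requirement not satisfied.

Signatures required: at least 75 percent of 23 — 3/4 of 23 = 17.25, rounded up to 18, so 18 needed; 18 signed. Sufficient.
Dating window: the latest signature is 92 days after the earliest; the limit is 90 days. Outside the window.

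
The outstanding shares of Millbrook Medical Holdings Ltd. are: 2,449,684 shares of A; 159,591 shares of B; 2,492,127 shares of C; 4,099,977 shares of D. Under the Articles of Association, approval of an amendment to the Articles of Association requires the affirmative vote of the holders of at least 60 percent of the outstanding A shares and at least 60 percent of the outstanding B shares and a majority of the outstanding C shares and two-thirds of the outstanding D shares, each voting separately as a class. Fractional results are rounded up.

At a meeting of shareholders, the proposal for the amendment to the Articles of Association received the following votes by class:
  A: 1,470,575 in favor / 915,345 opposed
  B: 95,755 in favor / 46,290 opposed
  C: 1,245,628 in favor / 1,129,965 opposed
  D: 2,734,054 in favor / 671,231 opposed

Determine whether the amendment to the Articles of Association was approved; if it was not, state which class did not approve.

A: 3/5 of 2449684 = 1469810.40, rounded up to 1469811; 1,469,811 required, 1,470,575 in favor — approved.
B: 3/5 of 159591 = 95754.60, rounded up to 95755; 95,755 required, 95,755 in favor — approved.
C: a majority of 2492127 is 1246064; 1,246,064 required, 1,245,628 in favor — not approved.
D: 2/3 of 4099977 = 2733318; 2,733,318 required, 2,734,054 in favor — approved.

Not approved — the C shares did not give the required vote.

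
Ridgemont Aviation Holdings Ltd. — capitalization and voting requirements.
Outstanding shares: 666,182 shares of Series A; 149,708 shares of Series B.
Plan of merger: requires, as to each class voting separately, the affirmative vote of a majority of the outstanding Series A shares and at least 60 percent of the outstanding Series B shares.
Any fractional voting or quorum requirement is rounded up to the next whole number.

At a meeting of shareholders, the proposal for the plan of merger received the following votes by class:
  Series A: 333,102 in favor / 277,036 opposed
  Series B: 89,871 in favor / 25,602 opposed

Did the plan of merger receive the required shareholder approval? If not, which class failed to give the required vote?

Series A: a majority of 666182 is 333092; 333,092 required, 333,102 in favor — approved.
Series B: 3/5 of 149708 = 89824.80, rounded up to 89825; 89,825 required, 89,871 in favor — approved.

Approved — every class gave the required vote.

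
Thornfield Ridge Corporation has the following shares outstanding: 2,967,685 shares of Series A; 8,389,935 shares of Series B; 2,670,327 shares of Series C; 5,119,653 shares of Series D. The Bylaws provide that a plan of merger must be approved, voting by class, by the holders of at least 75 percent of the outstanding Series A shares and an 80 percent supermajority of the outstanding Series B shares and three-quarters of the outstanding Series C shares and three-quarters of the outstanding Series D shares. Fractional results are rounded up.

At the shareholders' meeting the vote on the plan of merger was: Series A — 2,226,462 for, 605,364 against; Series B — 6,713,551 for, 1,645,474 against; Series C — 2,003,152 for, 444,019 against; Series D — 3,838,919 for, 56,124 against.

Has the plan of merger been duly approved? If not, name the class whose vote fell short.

Series A: 3/4 of 2967685 = 2225763.75, rounded up to 2225764; 2,225,764 required, 2,226,462 in favor — approved.
Series B: 4/5 of 8389935 = 6711948; 6,711,948 required, 6,713,551 in favor — approved.
Series C: 3/4 of 2670327 = 2002745.25, rounded up to 2002746; 2,002,746 required, 2,003,152 in favor — approved.
Series D: 3/4 of 5119653 = 3839739.75, rounded up to 3839740; 3,839,740 required, 3,838,919 in favor — not approved.

Not approved — the Series D shares did not give the required vote.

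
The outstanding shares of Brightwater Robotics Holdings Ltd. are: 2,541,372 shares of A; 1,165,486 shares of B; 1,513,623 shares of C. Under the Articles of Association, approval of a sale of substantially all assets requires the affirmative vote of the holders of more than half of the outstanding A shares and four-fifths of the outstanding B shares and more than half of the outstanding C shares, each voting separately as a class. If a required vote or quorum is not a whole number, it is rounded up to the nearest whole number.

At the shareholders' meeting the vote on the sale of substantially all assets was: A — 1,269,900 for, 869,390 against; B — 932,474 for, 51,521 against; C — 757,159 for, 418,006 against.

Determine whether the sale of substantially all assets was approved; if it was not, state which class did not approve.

A: a majority of 2541372 is 1270687; 1,270,687 required, 1,269,900 in favor — not approved.
B: 4/5 of 1165486 = 932388.80, rounded up to 932389; 932,389 required, 932,474 in favor — approved.
C: a majority of 1513623 is 756812; 756,812 required, 757,159 in favor — approved.

Not approved — the A shares did not give the required vote.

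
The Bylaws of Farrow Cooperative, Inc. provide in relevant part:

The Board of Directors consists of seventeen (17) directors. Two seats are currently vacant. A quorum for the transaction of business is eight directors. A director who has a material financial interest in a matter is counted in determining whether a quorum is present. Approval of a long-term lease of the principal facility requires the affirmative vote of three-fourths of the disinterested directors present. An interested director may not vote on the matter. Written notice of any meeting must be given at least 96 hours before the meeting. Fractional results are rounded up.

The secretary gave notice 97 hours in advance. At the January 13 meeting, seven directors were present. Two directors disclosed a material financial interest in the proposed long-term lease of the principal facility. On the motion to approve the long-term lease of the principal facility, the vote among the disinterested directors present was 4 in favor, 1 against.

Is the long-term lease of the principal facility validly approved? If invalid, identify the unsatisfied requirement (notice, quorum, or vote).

Invalid — quorum requirement not satisfied.

Notice: 97 hours given; 96 required (97 ≥ 96). Satisfied.
Quorum: 7 present (interested directors count toward quorum); quorum is 8. Not satisfied.
Vote: the long-term lease of the principal facility requires three-fourths of the disinterested directors present (7 − 2 = 5). 3/4 of 5 = 3.75, rounded up to 4, so 4 affirmative votes are needed; 4 voted in favor. Satisfied. (Moot — without a quorum no business can be validly transacted.)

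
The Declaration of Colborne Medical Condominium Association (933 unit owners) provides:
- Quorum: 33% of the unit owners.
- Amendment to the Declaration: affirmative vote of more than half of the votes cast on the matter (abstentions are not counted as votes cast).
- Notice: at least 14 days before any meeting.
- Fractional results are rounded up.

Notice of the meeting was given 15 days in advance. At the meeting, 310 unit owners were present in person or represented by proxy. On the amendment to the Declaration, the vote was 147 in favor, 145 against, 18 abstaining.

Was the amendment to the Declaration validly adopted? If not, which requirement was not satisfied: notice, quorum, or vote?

Notice: 15 days given; 14 required. Satisfied.
Quorum: 33% of 933 = 307.89, rounded up to 308; 310 present. Satisfied.
Vote: requires a majority of the votes cast (310 − 18 abstaining = 292); a majority of 292 is 147, so 147 needed; 147 in favor. Satisfied.

Valid — all requirements satisfied.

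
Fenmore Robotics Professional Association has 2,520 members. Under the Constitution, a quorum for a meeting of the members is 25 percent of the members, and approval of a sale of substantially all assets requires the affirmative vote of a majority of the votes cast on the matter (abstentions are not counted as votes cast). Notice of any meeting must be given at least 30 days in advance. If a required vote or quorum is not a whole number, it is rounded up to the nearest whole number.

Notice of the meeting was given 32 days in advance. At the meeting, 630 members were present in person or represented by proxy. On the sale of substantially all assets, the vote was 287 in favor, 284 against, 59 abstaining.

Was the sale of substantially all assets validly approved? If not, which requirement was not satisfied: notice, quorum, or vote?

Valid — all requirements satisfied.

Notice: 32 days given; 30 required. Satisfied.
Quorum: 25% of 2,520 = 630; 630 present. Satisfied.
Vote: requires a majority of the votes cast (630 − 59 abstaining = 571); a majority of 571 is 286, so 286 needed; 287 in favor. Satisfied.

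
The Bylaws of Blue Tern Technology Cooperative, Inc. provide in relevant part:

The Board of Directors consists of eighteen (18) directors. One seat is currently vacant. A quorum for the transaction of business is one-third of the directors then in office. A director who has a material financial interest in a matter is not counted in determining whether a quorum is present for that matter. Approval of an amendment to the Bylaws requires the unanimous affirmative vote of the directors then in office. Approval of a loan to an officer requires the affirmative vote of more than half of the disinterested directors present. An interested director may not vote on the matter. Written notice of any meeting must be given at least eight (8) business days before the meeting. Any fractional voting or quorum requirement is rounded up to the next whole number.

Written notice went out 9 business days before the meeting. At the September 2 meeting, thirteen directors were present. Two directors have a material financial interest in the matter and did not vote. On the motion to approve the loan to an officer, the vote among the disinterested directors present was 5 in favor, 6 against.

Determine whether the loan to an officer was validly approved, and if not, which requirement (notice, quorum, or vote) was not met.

Notice: 9 business days given; 8 required (9 ≥ 8). Satisfied.
Quorum: 13 present, but the 2 interested directors do not count, leaving 11. Quorum is 6. Satisfied.
Vote: the loan to an officer requires a majority of the disinterested directors present (13 − 2 = 11). A majority of 11 is 6, so 6 affirmative votes are needed; 5 voted in favor. Not satisfied.

Invalid — vote requirement not satisfied.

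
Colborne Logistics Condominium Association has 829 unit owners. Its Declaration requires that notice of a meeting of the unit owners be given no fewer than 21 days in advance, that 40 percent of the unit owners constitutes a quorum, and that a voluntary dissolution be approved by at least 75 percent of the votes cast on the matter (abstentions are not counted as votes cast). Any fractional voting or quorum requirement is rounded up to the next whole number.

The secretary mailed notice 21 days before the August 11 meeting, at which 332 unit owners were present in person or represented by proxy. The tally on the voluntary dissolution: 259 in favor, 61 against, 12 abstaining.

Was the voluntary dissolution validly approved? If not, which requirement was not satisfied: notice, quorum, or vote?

Valid — all requirements satisfied.

Notice: 21 days given; 21 required. Satisfied.
Quorum: 40% of 829 = 331.60, rounded up to 332; 332 present. Satisfied.
Vote: requires three-fourths of the votes cast (332 − 12 abstaining = 320); 3/4 of 320 = 240, so 240 needed; 259 in favor. Satisfied.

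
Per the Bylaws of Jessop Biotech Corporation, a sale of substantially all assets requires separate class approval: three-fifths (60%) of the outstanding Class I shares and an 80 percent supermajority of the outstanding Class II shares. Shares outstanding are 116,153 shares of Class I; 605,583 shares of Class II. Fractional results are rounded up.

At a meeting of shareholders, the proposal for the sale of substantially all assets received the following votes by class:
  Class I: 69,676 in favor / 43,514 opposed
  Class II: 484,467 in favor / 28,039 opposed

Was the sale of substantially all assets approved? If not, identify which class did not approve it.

Class I: 3/5 of 116153 = 69691.80, rounded up to 69692; 69,692 required, 69,676 in favor — not approved.
Class II: 4/5 of 605583 = 484466.40, rounded up to 484467; 484,467 required, 484,467 in favor — approved.

Not approved — the Class I shares did not give the required vote.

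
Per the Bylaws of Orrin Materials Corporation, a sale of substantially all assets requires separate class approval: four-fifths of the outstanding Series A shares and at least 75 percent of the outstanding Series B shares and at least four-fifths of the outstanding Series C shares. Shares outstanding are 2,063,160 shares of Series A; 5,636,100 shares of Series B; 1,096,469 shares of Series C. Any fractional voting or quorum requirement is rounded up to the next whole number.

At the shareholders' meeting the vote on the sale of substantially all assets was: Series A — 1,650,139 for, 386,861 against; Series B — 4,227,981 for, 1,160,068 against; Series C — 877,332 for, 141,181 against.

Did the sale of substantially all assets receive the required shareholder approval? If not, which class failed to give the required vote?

Series A: 4/5 of 2063160 = 1650528; 1,650,528 required, 1,650,139 in favor — not approved.
Series B: 3/4 of 5636100 = 4227075; 4,227,075 required, 4,227,981 in favor — approved.
Series C: 4/5 of 1096469 = 877175.20, rounded up to 877176; 877,176 required, 877,332 in favor — approved.

Not approved — the Series A shares did not give the required vote.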